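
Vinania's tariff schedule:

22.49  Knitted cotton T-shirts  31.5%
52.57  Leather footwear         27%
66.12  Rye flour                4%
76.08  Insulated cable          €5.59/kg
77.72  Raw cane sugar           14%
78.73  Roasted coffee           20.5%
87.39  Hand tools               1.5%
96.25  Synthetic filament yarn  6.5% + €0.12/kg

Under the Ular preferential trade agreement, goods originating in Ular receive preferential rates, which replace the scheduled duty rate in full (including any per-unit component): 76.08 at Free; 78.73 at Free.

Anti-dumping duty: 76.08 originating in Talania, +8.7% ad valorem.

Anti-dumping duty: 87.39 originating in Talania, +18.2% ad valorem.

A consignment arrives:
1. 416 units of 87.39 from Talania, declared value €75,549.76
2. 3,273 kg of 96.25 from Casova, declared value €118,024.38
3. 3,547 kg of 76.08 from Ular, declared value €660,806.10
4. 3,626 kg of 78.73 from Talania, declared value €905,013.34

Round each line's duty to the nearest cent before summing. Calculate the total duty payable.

€208,475.37

Line 1 (87.39, Talania, 416 units, €75,549.76):
Base rate for 87.39 is 1.5%.
Additional duty on 87.39 from Talania: +18.2%. Applied ad valorem rate: 1.5% + 18.2% = 19.7%.
Duty = €75,549.76 × 19.7% = €14,883.30.
Line 2 (96.25, Casova, 3,273 kg, €118,024.38):
Base rate for 96.25 is 6.5% + €0.12/kg.
Duty = €118,024.38 × 6.5% + 3,273 × €0.12 = €8,064.34.
Line 3 (76.08, Ular, 3,547 kg, €660,806.10):
Base rate for 76.08 is €5.59/kg.
Origin Ular qualifies under the Vinania–Ular agreement and 76.08 is covered: preferential rate Free applies instead.
The additional-duty order on 76.08 targets Talania, not Ular; it does not apply.
Duty = €660,806.10 × 0% = €0.00.
Line 4 (78.73, Talania, 3,626 kg, €905,013.34):
Base rate for 78.73 is 20.5%.
78.73 has an FTA preferential rate, but origin Talania is not Ular; base rate stands.
Duty = €905,013.34 × 20.5% = €185,527.73.
Total = €14,883.30 + €8,064.34 + €0.00 + €185,527.73 = €208,475.37.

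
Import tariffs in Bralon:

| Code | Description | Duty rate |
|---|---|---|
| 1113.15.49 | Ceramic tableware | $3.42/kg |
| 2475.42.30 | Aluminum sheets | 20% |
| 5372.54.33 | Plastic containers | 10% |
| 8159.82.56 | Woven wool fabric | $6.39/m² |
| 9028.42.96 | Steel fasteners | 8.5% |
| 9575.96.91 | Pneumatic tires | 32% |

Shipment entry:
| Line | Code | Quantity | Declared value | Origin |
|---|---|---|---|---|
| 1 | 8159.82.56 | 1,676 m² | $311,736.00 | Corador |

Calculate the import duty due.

$10,709.64

Line 1 (8159.82.56, Corador, 1,676 m², $311,736.00):
Base rate for 8159.82.56 is $6.39/m².
Duty = 1,676 × $6.39 = $10,709.64.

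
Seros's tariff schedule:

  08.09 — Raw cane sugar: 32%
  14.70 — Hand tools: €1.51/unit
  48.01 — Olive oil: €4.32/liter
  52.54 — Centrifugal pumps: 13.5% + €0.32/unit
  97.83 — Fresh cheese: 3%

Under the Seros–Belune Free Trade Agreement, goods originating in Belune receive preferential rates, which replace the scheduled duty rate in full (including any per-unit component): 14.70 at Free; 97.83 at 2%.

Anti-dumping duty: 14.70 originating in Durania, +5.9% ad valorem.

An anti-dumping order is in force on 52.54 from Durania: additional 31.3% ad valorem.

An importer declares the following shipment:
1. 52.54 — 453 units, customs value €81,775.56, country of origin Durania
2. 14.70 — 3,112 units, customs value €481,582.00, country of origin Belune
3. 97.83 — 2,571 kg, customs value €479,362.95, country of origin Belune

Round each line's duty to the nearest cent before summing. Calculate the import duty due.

€46,367.67

Line 1 (52.54, Durania, 453 units, €81,775.56):
Base rate for 52.54 is 13.5% + €0.32/unit.
Additional duty on 52.54 from Durania: +31.3%. Applied ad valorem rate: 13.5% + 31.3% = 44.8%.
Duty = €81,775.56 × 44.8% + 453 × €0.32 = €36,780.41.
Line 2 (14.70, Belune, 3,112 units, €481,582.00):
Base rate for 14.70 is €1.51/unit.
Origin Belune qualifies under the Seros–Belune agreement and 14.70 is covered: preferential rate Free applies instead.
The additional-duty order on 14.70 targets Durania, not Belune; it does not apply.
Duty = €481,582.00 × 0% = €0.00.
Line 3 (97.83, Belune, 2,571 kg, €479,362.95):
Base rate for 97.83 is 3%.
Origin Belune qualifies under the Seros–Belune agreement and 97.83 is covered: preferential rate 2% applies instead.
Duty = €479,362.95 × 2% = €9,587.26.
Total = €36,780.41 + €0.00 + €9,587.26 = €46,367.67.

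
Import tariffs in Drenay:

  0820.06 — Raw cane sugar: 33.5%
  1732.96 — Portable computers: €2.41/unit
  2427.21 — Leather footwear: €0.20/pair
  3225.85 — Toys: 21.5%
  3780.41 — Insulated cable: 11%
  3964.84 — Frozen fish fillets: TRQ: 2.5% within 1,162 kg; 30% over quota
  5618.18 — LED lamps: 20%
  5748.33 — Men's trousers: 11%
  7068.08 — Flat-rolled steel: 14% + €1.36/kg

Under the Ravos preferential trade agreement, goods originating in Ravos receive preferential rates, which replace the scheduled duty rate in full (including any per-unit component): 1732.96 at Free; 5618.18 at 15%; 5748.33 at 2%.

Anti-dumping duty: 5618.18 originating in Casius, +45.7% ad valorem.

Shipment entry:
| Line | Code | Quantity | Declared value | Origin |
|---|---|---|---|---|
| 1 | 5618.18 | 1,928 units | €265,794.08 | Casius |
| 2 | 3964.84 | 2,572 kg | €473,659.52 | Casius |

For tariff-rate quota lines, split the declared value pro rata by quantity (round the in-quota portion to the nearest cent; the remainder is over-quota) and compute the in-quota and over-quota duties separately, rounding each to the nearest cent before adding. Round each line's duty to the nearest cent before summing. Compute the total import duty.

Line 1 (5618.18, Casius, 1,928 units, €265,794.08):
Base rate for 5618.18 is 20%.
5618.18 has an FTA preferential rate, but origin Casius is not Ravos; base rate stands.
Additional duty on 5618.18 from Casius: +45.7%. Applied ad valorem rate: 20% + 45.7% = 65.7%.
Duty = €265,794.08 × 65.7% = €174,626.71.
Line 2 (3964.84, Casius, 2,572 kg, €473,659.52):
Code 3964.84 is under a tariff-rate quota (threshold 1,162 kg). In-quota: 1,162 kg at 2.5%; over-quota: 1,410 kg at 30%.
Pro-rata value split: in-quota = €473,659.52 × 1,162/2,572 = €213,993.92; over-quota = €473,659.52 − €213,993.92 = €259,665.60.
In-quota duty = €213,993.92 × 2.5% = €5,349.85. Over-quota duty = €259,665.60 × 30% = €77,899.68.
Line duty = €5,349.85 + €77,899.68 = €83,249.53.
Total = €174,626.71 + €83,249.53 = €257,876.24.

€257,876.24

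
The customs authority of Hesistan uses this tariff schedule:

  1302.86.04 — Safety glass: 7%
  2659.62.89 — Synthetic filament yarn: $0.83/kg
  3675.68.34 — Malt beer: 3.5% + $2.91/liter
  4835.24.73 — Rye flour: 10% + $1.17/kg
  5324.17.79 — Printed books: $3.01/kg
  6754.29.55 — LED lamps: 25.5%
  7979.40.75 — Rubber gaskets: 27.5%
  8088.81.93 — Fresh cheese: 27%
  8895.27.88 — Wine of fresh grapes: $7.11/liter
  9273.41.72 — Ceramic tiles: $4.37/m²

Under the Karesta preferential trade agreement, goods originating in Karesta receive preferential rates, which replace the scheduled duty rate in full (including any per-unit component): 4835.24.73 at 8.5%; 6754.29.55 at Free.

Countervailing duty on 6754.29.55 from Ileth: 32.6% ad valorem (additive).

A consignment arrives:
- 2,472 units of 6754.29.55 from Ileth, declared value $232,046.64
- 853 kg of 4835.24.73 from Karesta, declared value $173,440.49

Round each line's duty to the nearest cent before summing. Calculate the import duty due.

Line 1 (6754.29.55, Ileth, 2,472 units, $232,046.64):
Base rate for 6754.29.55 is 25.5%.
6754.29.55 has an FTA preferential rate, but origin Ileth is not Karesta; base rate stands.
Additional duty on 6754.29.55 from Ileth: +32.6%. Applied ad valorem rate: 25.5% + 32.6% = 58.1%.
Duty = $232,046.64 × 58.1% = $134,819.10.
Line 2 (4835.24.73, Karesta, 853 kg, $173,440.49):
Base rate for 4835.24.73 is 10% + $1.17/kg.
Origin Karesta qualifies under the Hesistan–Karesta agreement and 4835.24.73 is covered: preferential rate 8.5% applies instead.
Duty = $173,440.49 × 8.5% = $14,742.44.
Total = $134,819.10 + $14,742.44 = $149,561.54.

$149,561.54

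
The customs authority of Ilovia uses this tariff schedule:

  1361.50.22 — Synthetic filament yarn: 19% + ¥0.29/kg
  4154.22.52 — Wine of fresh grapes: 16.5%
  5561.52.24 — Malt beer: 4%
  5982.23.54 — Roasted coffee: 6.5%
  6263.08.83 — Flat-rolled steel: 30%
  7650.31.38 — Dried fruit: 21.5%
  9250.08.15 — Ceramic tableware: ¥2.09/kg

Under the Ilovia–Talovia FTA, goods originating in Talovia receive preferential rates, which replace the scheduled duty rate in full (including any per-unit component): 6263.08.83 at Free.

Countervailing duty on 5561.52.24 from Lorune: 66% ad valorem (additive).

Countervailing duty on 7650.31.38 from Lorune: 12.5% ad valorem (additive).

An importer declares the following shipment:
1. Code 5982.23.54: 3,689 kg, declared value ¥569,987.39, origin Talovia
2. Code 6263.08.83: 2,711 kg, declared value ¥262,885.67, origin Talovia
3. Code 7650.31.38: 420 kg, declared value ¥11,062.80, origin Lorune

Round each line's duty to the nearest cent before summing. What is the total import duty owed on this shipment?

¥40,810.53

Line 1 (5982.23.54, Talovia, 3,689 kg, ¥569,987.39):
Base rate for 5982.23.54 is 6.5%.
Origin Talovia is the FTA partner but 5982.23.54 is not on the preference list; base rate stands.
Duty = ¥569,987.39 × 6.5% = ¥37,049.18.
Line 2 (6263.08.83, Talovia, 2,711 kg, ¥262,885.67):
Base rate for 6263.08.83 is 30%.
Origin Talovia qualifies under the Ilovia–Talovia agreement and 6263.08.83 is covered: preferential rate Free applies instead.
Duty = ¥262,885.67 × 0% = ¥0.00.
Line 3 (7650.31.38, Lorune, 420 kg, ¥11,062.80):
Base rate for 7650.31.38 is 21.5%.
Additional duty on 7650.31.38 from Lorune: +12.5%. Applied ad valorem rate: 21.5% + 12.5% = 34%.
Duty = ¥11,062.80 × 34% = ¥3,761.35.
Total = ¥37,049.18 + ¥0.00 + ¥3,761.35 = ¥40,810.53.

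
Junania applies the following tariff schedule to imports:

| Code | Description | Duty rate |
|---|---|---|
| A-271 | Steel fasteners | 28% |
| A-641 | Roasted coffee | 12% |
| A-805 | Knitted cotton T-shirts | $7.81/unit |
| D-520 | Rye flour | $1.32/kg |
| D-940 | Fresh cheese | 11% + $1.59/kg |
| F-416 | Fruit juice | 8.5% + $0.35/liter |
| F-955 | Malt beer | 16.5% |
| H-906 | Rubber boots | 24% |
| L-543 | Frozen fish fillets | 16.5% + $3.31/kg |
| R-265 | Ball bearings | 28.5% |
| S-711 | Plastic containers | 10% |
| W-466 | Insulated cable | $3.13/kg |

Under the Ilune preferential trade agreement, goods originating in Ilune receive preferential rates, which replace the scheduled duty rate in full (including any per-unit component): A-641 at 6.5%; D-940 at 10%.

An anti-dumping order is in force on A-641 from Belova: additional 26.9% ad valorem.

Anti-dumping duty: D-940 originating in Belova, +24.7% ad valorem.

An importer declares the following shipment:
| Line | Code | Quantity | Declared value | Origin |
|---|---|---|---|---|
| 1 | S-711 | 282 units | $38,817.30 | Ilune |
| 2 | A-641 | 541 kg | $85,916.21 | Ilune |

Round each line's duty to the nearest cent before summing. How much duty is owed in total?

Line 1 (S-711, Ilune, 282 units, $38,817.30):
Base rate for S-711 is 10%.
Origin Ilune is the FTA partner but S-711 is not on the preference list; base rate stands.
Duty = $38,817.30 × 10% = $3,881.73.
Line 2 (A-641, Ilune, 541 kg, $85,916.21):
Base rate for A-641 is 12%.
Origin Ilune qualifies under the Junania–Ilune agreement and A-641 is covered: preferential rate 6.5% applies instead.
The additional-duty order on A-641 targets Belova, not Ilune; it does not apply.
Duty = $85,916.21 × 6.5% = $5,584.55.
Total = $3,881.73 + $5,584.55 = $9,466.28.

$9,466.28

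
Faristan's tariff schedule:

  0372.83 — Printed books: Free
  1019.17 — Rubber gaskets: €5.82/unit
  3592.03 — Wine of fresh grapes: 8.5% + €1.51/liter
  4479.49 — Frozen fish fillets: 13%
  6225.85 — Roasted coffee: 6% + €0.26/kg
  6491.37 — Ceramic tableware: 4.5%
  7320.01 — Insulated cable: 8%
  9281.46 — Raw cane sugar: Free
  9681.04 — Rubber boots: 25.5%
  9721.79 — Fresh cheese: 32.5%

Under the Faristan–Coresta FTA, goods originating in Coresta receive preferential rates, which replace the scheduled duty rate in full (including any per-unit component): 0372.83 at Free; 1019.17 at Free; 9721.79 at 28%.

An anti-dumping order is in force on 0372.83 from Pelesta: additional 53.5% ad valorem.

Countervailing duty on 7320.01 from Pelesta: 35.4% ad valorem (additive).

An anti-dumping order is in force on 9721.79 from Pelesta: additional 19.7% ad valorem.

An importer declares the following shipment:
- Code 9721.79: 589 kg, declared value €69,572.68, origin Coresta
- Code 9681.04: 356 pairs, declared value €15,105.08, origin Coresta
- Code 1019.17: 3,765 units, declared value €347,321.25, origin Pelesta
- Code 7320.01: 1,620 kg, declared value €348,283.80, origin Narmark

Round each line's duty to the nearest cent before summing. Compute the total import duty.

Line 1 (9721.79, Coresta, 589 kg, €69,572.68):
Base rate for 9721.79 is 32.5%.
Origin Coresta qualifies under the Faristan–Coresta agreement and 9721.79 is covered: preferential rate 28% applies instead.
The additional-duty order on 9721.79 targets Pelesta, not Coresta; it does not apply.
Duty = €69,572.68 × 28% = €19,480.35.
Line 2 (9681.04, Coresta, 356 pairs, €15,105.08):
Base rate for 9681.04 is 25.5%.
Origin Coresta is the FTA partner but 9681.04 is not on the preference list; base rate stands.
Duty = €15,105.08 × 25.5% = €3,851.80.
Line 3 (1019.17, Pelesta, 3,765 units, €347,321.25):
Base rate for 1019.17 is €5.82/unit.
1019.17 has an FTA preferential rate, but origin Pelesta is not Coresta; base rate stands.
Duty = 3,765 × €5.82 = €21,912.30.
Line 4 (7320.01, Narmark, 1,620 kg, €348,283.80):
Base rate for 7320.01 is 8%.
The additional-duty order on 7320.01 targets Pelesta, not Narmark; it does not apply.
Duty = €348,283.80 × 8% = €27,862.70.
Total = €19,480.35 + €3,851.80 + €21,912.30 + €27,862.70 = €73,107.15.

€73,107.15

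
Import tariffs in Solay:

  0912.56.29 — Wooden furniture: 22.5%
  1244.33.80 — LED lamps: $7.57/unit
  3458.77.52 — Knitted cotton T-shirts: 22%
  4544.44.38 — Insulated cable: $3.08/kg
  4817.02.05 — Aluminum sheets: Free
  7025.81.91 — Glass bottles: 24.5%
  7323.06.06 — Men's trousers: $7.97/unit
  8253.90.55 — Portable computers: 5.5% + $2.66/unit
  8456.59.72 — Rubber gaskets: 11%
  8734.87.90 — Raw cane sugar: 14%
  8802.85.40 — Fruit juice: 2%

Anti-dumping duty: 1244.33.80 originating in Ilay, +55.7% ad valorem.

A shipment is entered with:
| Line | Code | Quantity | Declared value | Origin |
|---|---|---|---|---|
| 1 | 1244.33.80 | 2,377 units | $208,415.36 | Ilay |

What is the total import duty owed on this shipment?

$134,081.25

Line 1 (1244.33.80, Ilay, 2,377 units, $208,415.36):
Base rate for 1244.33.80 is $7.57/unit.
Additional duty on 1244.33.80 from Ilay: +55.7% ad valorem. Applied ad valorem rate = 55.7%.
Duty = $208,415.36 × 55.7% + 2,377 × $7.57 = $134,081.25.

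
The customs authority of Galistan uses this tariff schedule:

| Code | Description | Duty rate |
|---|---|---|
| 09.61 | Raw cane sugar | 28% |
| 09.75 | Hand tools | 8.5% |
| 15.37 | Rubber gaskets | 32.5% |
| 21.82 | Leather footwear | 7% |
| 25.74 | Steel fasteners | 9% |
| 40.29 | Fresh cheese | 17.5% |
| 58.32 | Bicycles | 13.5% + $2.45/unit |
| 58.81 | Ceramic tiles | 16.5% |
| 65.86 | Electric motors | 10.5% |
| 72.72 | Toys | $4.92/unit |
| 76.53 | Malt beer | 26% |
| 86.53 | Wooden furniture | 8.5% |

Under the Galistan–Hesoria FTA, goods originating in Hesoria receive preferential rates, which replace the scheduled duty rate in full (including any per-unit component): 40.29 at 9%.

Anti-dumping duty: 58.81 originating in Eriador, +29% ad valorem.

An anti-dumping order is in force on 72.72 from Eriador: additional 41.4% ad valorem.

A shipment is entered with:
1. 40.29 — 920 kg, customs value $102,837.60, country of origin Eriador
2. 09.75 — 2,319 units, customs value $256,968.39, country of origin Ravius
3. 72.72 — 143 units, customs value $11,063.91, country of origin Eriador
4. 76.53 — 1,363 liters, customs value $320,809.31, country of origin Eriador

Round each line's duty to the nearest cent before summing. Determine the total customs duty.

Line 1 (40.29, Eriador, 920 kg, $102,837.60):
Base rate for 40.29 is 17.5%.
40.29 has an FTA preferential rate, but origin Eriador is not Hesoria; base rate stands.
Duty = $102,837.60 × 17.5% = $17,996.58.
Line 2 (09.75, Ravius, 2,319 units, $256,968.39):
Base rate for 09.75 is 8.5%.
Duty = $256,968.39 × 8.5% = $21,842.31.
Line 3 (72.72, Eriador, 143 units, $11,063.91):
Base rate for 72.72 is $4.92/unit.
Additional duty on 72.72 from Eriador: +41.4% ad valorem. Applied ad valorem rate = 41.4%.
Duty = $11,063.91 × 41.4% + 143 × $4.92 = $5,284.02.
Line 4 (76.53, Eriador, 1,363 liters, $320,809.31):
Base rate for 76.53 is 26%.
Duty = $320,809.31 × 26% = $83,410.42.
Total = $17,996.58 + $21,842.31 + $5,284.02 + $83,410.42 = $128,533.33.

$128,533.33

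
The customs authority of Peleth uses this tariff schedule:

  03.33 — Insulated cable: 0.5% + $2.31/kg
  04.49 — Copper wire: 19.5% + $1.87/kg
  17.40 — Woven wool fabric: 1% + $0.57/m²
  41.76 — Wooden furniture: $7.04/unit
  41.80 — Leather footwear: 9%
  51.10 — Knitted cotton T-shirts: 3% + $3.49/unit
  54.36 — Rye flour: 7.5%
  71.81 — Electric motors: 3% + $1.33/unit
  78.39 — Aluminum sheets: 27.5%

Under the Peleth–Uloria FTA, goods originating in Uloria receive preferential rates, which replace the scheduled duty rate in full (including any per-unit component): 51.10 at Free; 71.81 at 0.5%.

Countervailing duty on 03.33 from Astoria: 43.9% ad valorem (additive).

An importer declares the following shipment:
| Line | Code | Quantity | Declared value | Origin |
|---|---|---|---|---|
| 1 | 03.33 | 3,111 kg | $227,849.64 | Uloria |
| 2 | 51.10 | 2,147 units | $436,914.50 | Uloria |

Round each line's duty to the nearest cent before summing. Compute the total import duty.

$8,325.66

Line 1 (03.33, Uloria, 3,111 kg, $227,849.64):
Base rate for 03.33 is 0.5% + $2.31/kg.
Origin Uloria is the FTA partner but 03.33 is not on the preference list; base rate stands.
The additional-duty order on 03.33 targets Astoria, not Uloria; it does not apply.
Duty = $227,849.64 × 0.5% + 3,111 × $2.31 = $8,325.66.
Line 2 (51.10, Uloria, 2,147 units, $436,914.50):
Base rate for 51.10 is 3% + $3.49/unit.
Origin Uloria qualifies under the Peleth–Uloria agreement and 51.10 is covered: preferential rate Free applies instead.
Duty = $436,914.50 × 0% = $0.00.
Total = $8,325.66 + $0.00 = $8,325.66.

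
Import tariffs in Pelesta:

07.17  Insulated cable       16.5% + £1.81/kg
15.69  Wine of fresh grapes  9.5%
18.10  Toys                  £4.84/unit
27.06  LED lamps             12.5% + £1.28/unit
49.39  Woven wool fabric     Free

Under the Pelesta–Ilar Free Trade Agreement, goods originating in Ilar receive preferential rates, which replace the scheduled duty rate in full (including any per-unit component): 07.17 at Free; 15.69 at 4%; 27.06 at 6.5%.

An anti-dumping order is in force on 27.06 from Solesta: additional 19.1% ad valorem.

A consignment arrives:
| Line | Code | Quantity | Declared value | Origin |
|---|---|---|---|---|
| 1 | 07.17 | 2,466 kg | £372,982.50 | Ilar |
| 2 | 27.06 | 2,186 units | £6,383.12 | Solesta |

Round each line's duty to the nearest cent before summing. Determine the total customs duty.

£4,815.15

Line 1 (07.17, Ilar, 2,466 kg, £372,982.50):
Base rate for 07.17 is 16.5% + £1.81/kg.
Origin Ilar qualifies under the Pelesta–Ilar agreement and 07.17 is covered: preferential rate Free applies instead.
Duty = £372,982.50 × 0% = £0.00.
Line 2 (27.06, Solesta, 2,186 units, £6,383.12):
Base rate for 27.06 is 12.5% + £1.28/unit.
27.06 has an FTA preferential rate, but origin Solesta is not Ilar; base rate stands.
Additional duty on 27.06 from Solesta: +19.1%. Applied ad valorem rate: 12.5% + 19.1% = 31.6%.
Duty = £6,383.12 × 31.6% + 2,186 × £1.28 = £4,815.15.
Total = £0.00 + £4,815.15 = £4,815.15.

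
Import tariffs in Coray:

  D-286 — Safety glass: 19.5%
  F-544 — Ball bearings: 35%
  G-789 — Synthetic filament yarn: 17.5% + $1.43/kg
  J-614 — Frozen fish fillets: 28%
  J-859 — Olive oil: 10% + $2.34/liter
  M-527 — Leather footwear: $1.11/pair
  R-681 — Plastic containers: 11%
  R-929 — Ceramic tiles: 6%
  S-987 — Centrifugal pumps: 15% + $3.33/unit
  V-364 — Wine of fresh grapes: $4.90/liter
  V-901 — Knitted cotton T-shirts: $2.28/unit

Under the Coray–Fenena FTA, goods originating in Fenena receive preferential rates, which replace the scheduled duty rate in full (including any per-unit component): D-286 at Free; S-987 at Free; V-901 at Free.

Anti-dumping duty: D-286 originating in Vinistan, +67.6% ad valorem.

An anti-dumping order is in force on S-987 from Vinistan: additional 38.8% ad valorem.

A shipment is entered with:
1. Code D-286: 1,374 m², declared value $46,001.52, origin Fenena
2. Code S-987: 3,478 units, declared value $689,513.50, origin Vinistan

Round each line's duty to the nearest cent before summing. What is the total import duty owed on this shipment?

$382,540.00

Line 1 (D-286, Fenena, 1,374 m², $46,001.52):
Base rate for D-286 is 19.5%.
Origin Fenena qualifies under the Coray–Fenena agreement and D-286 is covered: preferential rate Free applies instead.
The additional-duty order on D-286 targets Vinistan, not Fenena; it does not apply.
Duty = $46,001.52 × 0% = $0.00.
Line 2 (S-987, Vinistan, 3,478 units, $689,513.50):
Base rate for S-987 is 15% + $3.33/unit.
S-987 has an FTA preferential rate, but origin Vinistan is not Fenena; base rate stands.
Additional duty on S-987 from Vinistan: +38.8%. Applied ad valorem rate: 15% + 38.8% = 53.8%.
Duty = $689,513.50 × 53.8% + 3,478 × $3.33 = $382,540.00.
Total = $0.00 + $382,540.00 = $382,540.00.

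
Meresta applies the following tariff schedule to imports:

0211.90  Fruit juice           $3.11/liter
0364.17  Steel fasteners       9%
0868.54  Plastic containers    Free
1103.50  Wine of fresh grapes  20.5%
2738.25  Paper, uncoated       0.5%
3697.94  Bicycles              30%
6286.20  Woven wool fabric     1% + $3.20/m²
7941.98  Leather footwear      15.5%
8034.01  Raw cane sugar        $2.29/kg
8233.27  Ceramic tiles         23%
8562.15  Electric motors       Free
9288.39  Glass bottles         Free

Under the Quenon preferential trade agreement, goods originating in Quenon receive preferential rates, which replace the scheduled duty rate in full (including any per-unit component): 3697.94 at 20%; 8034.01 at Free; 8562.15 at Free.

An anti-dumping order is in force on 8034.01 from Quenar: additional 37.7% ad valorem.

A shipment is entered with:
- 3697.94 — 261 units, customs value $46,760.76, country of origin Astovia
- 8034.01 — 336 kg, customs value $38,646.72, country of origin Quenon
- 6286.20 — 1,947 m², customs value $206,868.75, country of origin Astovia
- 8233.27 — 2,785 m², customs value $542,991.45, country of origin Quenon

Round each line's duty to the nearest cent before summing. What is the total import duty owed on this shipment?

Line 1 (3697.94, Astovia, 261 units, $46,760.76):
Base rate for 3697.94 is 30%.
3697.94 has an FTA preferential rate, but origin Astovia is not Quenon; base rate stands.
Duty = $46,760.76 × 30% = $14,028.23.
Line 2 (8034.01, Quenon, 336 kg, $38,646.72):
Base rate for 8034.01 is $2.29/kg.
Origin Quenon qualifies under the Meresta–Quenon agreement and 8034.01 is covered: preferential rate Free applies instead.
The additional-duty order on 8034.01 targets Quenar, not Quenon; it does not apply.
Duty = $38,646.72 × 0% = $0.00.
Line 3 (6286.20, Astovia, 1,947 m², $206,868.75):
Base rate for 6286.20 is 1% + $3.20/m².
Duty = $206,868.75 × 1% + 1,947 × $3.20 = $8,299.09.
Line 4 (8233.27, Quenon, 2,785 m², $542,991.45):
Base rate for 8233.27 is 23%.
Origin Quenon is the FTA partner but 8233.27 is not on the preference list; base rate stands.
Duty = $542,991.45 × 23% = $124,888.03.
Total = $14,028.23 + $0.00 + $8,299.09 + $124,888.03 = $147,215.35.

$147,215.35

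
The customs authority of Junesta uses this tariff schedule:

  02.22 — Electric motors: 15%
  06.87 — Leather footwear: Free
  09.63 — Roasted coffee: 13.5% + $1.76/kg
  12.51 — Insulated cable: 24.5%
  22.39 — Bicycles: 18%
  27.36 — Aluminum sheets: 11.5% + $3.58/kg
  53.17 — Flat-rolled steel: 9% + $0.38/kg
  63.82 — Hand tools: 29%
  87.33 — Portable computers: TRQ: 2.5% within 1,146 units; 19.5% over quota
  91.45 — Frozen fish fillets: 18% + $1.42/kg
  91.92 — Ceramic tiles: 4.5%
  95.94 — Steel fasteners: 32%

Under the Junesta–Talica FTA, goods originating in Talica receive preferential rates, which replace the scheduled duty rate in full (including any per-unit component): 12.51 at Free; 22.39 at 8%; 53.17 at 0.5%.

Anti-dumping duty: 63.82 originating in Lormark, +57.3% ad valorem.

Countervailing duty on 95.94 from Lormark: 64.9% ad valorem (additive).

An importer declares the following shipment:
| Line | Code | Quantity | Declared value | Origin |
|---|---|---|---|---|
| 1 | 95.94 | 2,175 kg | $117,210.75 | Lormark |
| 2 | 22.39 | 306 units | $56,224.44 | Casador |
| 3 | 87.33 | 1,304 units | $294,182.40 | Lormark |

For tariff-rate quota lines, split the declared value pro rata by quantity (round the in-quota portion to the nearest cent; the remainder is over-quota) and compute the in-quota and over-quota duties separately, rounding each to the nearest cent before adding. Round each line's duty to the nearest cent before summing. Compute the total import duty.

$137,111.80

Line 1 (95.94, Lormark, 2,175 kg, $117,210.75):
Base rate for 95.94 is 32%.
Additional duty on 95.94 from Lormark: +64.9%. Applied ad valorem rate: 32% + 64.9% = 96.9%.
Duty = $117,210.75 × 96.9% = $113,577.22.
Line 2 (22.39, Casador, 306 units, $56,224.44):
Base rate for 22.39 is 18%.
22.39 has an FTA preferential rate, but origin Casador is not Talica; base rate stands.
Duty = $56,224.44 × 18% = $10,120.40.
Line 3 (87.33, Lormark, 1,304 units, $294,182.40):
Code 87.33 is under a tariff-rate quota (threshold 1,146 units). In-quota: 1,146 units at 2.5%; over-quota: 158 units at 19.5%.
Pro-rata value split: in-quota = $294,182.40 × 1,146/1,304 = $258,537.60; over-quota = $294,182.40 − $258,537.60 = $35,644.80.
In-quota duty = $258,537.60 × 2.5% = $6,463.44. Over-quota duty = $35,644.80 × 19.5% = $6,950.74.
Line duty = $6,463.44 + $6,950.74 = $13,414.18.
Total = $113,577.22 + $10,120.40 + $13,414.18 = $137,111.80.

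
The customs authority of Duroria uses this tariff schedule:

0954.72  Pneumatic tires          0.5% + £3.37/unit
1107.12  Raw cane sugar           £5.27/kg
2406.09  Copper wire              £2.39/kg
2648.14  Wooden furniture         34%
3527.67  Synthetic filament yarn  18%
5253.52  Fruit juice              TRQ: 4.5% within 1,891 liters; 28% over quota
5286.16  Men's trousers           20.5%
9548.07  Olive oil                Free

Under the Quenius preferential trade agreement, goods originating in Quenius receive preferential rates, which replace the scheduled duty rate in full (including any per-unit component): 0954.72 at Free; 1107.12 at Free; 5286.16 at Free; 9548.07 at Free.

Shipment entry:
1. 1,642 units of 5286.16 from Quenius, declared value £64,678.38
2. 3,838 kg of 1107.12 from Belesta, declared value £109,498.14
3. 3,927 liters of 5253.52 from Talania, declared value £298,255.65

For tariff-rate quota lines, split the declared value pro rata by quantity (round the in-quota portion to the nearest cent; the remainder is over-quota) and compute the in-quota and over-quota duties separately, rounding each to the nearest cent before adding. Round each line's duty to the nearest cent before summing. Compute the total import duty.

Line 1 (5286.16, Quenius, 1,642 units, £64,678.38):
Base rate for 5286.16 is 20.5%.
Origin Quenius qualifies under the Duroria–Quenius agreement and 5286.16 is covered: preferential rate Free applies instead.
Duty = £64,678.38 × 0% = £0.00.
Line 2 (1107.12, Belesta, 3,838 kg, £109,498.14):
Base rate for 1107.12 is £5.27/kg.
1107.12 has an FTA preferential rate, but origin Belesta is not Quenius; base rate stands.
Duty = 3,838 × £5.27 = £20,226.26.
Line 3 (5253.52, Talania, 3,927 liters, £298,255.65):
Code 5253.52 is under a tariff-rate quota (threshold 1,891 liters). In-quota: 1,891 liters at 4.5%; over-quota: 2,036 liters at 28%.
Pro-rata value split: in-quota = £298,255.65 × 1,891/3,927 = £143,621.45; over-quota = £298,255.65 − £143,621.45 = £154,634.20.
In-quota duty = £143,621.45 × 4.5% = £6,462.97. Over-quota duty = £154,634.20 × 28% = £43,297.58.
Line duty = £6,462.97 + £43,297.58 = £49,760.55.
Total = £0.00 + £20,226.26 + £49,760.55 = £69,986.81.

£69,986.81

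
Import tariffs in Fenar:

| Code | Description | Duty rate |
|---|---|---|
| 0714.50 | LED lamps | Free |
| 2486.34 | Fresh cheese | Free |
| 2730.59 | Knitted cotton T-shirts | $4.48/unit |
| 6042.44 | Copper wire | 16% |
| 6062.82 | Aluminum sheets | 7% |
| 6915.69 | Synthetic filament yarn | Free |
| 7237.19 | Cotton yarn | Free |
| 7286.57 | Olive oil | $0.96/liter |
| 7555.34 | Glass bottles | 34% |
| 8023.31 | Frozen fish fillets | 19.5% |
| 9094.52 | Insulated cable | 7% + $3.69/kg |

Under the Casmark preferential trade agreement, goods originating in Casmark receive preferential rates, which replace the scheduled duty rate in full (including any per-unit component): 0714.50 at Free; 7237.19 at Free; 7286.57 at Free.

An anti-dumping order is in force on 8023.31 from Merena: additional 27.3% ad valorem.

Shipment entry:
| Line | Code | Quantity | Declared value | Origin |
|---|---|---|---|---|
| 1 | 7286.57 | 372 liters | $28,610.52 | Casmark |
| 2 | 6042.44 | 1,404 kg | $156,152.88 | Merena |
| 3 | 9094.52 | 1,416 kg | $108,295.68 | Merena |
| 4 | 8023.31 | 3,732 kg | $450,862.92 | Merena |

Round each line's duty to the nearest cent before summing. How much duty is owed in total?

$248,794.05

Line 1 (7286.57, Casmark, 372 liters, $28,610.52):
Base rate for 7286.57 is $0.96/liter.
Origin Casmark qualifies under the Fenar–Casmark agreement and 7286.57 is covered: preferential rate Free applies instead.
Duty = $28,610.52 × 0% = $0.00.
Line 2 (6042.44, Merena, 1,404 kg, $156,152.88):
Base rate for 6042.44 is 16%.
Duty = $156,152.88 × 16% = $24,984.46.
Line 3 (9094.52, Merena, 1,416 kg, $108,295.68):
Base rate for 9094.52 is 7% + $3.69/kg.
Duty = $108,295.68 × 7% + 1,416 × $3.69 = $12,805.74.
Line 4 (8023.31, Merena, 3,732 kg, $450,862.92):
Base rate for 8023.31 is 19.5%.
Additional duty on 8023.31 from Merena: +27.3%. Applied ad valorem rate: 19.5% + 27.3% = 46.8%.
Duty = $450,862.92 × 46.8% = $211,003.85.
Total = $0.00 + $24,984.46 + $12,805.74 + $211,003.85 = $248,794.05.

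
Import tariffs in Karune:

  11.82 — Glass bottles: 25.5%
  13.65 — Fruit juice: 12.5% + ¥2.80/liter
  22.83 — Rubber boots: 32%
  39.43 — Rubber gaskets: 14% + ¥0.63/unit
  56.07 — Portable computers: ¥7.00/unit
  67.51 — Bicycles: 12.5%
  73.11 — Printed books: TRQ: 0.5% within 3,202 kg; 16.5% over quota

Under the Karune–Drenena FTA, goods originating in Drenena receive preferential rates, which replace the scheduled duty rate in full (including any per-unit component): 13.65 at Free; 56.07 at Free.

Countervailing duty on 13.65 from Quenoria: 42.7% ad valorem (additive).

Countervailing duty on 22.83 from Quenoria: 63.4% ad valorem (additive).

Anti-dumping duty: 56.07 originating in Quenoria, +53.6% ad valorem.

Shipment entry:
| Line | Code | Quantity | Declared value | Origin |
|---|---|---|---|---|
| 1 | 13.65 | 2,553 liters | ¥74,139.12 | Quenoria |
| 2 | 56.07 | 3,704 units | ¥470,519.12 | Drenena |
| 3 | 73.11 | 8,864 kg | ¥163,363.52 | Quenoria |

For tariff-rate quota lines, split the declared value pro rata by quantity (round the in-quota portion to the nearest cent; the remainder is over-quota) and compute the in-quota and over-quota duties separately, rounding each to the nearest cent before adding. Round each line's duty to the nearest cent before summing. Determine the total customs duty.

¥65,586.11

Line 1 (13.65, Quenoria, 2,553 liters, ¥74,139.12):
Base rate for 13.65 is 12.5% + ¥2.80/liter.
13.65 has an FTA preferential rate, but origin Quenoria is not Drenena; base rate stands.
Additional duty on 13.65 from Quenoria: +42.7%. Applied ad valorem rate: 12.5% + 42.7% = 55.2%.
Duty = ¥74,139.12 × 55.2% + 2,553 × ¥2.80 = ¥48,073.19.
Line 2 (56.07, Drenena, 3,704 units, ¥470,519.12):
Base rate for 56.07 is ¥7.00/unit.
Origin Drenena qualifies under the Karune–Drenena agreement and 56.07 is covered: preferential rate Free applies instead.
The additional-duty order on 56.07 targets Quenoria, not Drenena; it does not apply.
Duty = ¥470,519.12 × 0% = ¥0.00.
Line 3 (73.11, Quenoria, 8,864 kg, ¥163,363.52):
Code 73.11 is under a tariff-rate quota (threshold 3,202 kg). In-quota: 3,202 kg at 0.5%; over-quota: 5,662 kg at 16.5%.
Pro-rata value split: in-quota = ¥163,363.52 × 3,202/8,864 = ¥59,012.86; over-quota = ¥163,363.52 − ¥59,012.86 = ¥104,350.66.
In-quota duty = ¥59,012.86 × 0.5% = ¥295.06. Over-quota duty = ¥104,350.66 × 16.5% = ¥17,217.86.
Line duty = ¥295.06 + ¥17,217.86 = ¥17,512.92.
Total = ¥48,073.19 + ¥0.00 + ¥17,512.92 = ¥65,586.11.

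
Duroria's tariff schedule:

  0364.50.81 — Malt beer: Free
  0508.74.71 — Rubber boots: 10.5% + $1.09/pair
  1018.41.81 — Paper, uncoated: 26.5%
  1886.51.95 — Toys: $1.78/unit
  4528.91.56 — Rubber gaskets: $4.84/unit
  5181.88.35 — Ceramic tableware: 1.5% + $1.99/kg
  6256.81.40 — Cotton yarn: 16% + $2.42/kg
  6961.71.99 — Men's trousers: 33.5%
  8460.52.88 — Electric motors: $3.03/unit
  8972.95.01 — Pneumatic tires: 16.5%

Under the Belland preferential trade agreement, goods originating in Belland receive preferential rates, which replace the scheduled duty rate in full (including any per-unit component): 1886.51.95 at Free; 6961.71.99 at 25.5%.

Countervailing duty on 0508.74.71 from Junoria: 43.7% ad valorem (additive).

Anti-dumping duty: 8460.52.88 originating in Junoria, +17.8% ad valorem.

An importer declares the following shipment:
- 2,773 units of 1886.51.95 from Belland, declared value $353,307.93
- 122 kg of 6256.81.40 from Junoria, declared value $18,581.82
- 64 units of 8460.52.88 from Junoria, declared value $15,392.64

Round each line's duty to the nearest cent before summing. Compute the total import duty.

Line 1 (1886.51.95, Belland, 2,773 units, $353,307.93):
Base rate for 1886.51.95 is $1.78/unit.
Origin Belland qualifies under the Duroria–Belland agreement and 1886.51.95 is covered: preferential rate Free applies instead.
Duty = $353,307.93 × 0% = $0.00.
Line 2 (6256.81.40, Junoria, 122 kg, $18,581.82):
Base rate for 6256.81.40 is 16% + $2.42/kg.
Duty = $18,581.82 × 16% + 122 × $2.42 = $3,268.33.
Line 3 (8460.52.88, Junoria, 64 units, $15,392.64):
Base rate for 8460.52.88 is $3.03/unit.
Additional duty on 8460.52.88 from Junoria: +17.8% ad valorem. Applied ad valorem rate = 17.8%.
Duty = $15,392.64 × 17.8% + 64 × $3.03 = $2,933.81.
Total = $0.00 + $3,268.33 + $2,933.81 = $6,202.14.

$6,202.14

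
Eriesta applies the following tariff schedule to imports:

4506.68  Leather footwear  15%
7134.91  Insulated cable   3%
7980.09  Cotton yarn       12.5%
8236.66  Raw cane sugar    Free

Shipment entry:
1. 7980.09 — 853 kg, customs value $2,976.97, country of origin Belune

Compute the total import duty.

$372.12

Line 1 (7980.09, Belune, 853 kg, $2,976.97):
Base rate for 7980.09 is 12.5%.
Duty = $2,976.97 × 12.5% = $372.12.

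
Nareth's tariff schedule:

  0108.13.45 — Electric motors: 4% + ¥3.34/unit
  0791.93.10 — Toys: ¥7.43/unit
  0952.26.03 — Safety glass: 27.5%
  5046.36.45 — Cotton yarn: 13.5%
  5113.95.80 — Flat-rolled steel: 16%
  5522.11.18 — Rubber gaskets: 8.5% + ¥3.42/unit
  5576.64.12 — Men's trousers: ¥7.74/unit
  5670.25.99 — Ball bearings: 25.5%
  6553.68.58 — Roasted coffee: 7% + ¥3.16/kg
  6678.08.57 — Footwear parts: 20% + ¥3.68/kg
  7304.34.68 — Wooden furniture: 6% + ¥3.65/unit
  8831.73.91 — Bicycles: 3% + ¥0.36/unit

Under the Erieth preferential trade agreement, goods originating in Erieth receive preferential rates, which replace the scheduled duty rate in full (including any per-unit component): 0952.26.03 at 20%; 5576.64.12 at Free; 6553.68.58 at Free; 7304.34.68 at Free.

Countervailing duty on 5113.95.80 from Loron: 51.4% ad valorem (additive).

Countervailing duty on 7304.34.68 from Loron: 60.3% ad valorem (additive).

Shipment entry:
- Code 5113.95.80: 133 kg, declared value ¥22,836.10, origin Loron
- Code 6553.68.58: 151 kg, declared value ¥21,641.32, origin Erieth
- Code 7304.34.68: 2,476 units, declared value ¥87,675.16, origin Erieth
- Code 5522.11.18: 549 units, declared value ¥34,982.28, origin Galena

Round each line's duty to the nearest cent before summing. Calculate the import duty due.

¥20,242.60

Line 1 (5113.95.80, Loron, 133 kg, ¥22,836.10):
Base rate for 5113.95.80 is 16%.
Additional duty on 5113.95.80 from Loron: +51.4%. Applied ad valorem rate: 16% + 51.4% = 67.4%.
Duty = ¥22,836.10 × 67.4% = ¥15,391.53.
Line 2 (6553.68.58, Erieth, 151 kg, ¥21,641.32):
Base rate for 6553.68.58 is 7% + ¥3.16/kg.
Origin Erieth qualifies under the Nareth–Erieth agreement and 6553.68.58 is covered: preferential rate Free applies instead.
Duty = ¥21,641.32 × 0% = ¥0.00.
Line 3 (7304.34.68, Erieth, 2,476 units, ¥87,675.16):
Base rate for 7304.34.68 is 6% + ¥3.65/unit.
Origin Erieth qualifies under the Nareth–Erieth agreement and 7304.34.68 is covered: preferential rate Free applies instead.
The additional-duty order on 7304.34.68 targets Loron, not Erieth; it does not apply.
Duty = ¥87,675.16 × 0% = ¥0.00.
Line 4 (5522.11.18, Galena, 549 units, ¥34,982.28):
Base rate for 5522.11.18 is 8.5% + ¥3.42/unit.
Duty = ¥34,982.28 × 8.5% + 549 × ¥3.42 = ¥4,851.07.
Total = ¥15,391.53 + ¥0.00 + ¥0.00 + ¥4,851.07 = ¥20,242.60.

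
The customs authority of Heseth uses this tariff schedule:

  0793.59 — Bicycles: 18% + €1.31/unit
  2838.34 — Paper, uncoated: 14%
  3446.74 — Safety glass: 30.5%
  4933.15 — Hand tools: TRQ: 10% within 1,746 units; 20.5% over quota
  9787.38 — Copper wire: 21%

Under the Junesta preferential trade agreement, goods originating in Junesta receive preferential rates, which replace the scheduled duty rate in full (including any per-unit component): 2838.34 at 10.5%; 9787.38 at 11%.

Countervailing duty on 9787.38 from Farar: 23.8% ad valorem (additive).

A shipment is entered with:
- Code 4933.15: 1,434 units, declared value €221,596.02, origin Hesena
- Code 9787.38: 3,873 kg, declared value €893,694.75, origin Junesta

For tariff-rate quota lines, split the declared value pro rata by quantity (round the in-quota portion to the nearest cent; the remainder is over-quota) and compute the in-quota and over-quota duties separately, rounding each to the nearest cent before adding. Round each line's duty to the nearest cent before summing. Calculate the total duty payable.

Line 1 (4933.15, Hesena, 1,434 units, €221,596.02):
Code 4933.15 is under a tariff-rate quota (threshold 1,746 units). Quantity 1,434 units is within the quota, so the in-quota rate 10% applies to the full value.
Duty = €221,596.02 × 10% = €22,159.60.
Line 2 (9787.38, Junesta, 3,873 kg, €893,694.75):
Base rate for 9787.38 is 21%.
Origin Junesta qualifies under the Heseth–Junesta agreement and 9787.38 is covered: preferential rate 11% applies instead.
The additional-duty order on 9787.38 targets Farar, not Junesta; it does not apply.
Duty = €893,694.75 × 11% = €98,306.42.
Total = €22,159.60 + €98,306.42 = €120,466.02.

€120,466.02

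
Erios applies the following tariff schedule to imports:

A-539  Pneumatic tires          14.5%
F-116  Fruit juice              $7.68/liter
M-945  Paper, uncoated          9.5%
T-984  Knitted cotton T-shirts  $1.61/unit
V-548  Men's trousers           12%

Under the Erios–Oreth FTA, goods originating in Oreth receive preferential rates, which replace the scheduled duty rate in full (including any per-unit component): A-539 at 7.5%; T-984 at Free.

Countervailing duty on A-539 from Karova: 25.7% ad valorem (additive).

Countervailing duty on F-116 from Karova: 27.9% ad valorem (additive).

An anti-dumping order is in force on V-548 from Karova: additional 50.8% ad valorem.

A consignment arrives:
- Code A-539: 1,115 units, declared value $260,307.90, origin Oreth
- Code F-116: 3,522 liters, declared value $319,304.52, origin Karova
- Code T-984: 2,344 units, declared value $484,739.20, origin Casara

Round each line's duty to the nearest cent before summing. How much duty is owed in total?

Line 1 (A-539, Oreth, 1,115 units, $260,307.90):
Base rate for A-539 is 14.5%.
Origin Oreth qualifies under the Erios–Oreth agreement and A-539 is covered: preferential rate 7.5% applies instead.
The additional-duty order on A-539 targets Karova, not Oreth; it does not apply.
Duty = $260,307.90 × 7.5% = $19,523.09.
Line 2 (F-116, Karova, 3,522 liters, $319,304.52):
Base rate for F-116 is $7.68/liter.
Additional duty on F-116 from Karova: +27.9% ad valorem. Applied ad valorem rate = 27.9%.
Duty = $319,304.52 × 27.9% + 3,522 × $7.68 = $116,134.92.
Line 3 (T-984, Casara, 2,344 units, $484,739.20):
Base rate for T-984 is $1.61/unit.
T-984 has an FTA preferential rate, but origin Casara is not Oreth; base rate stands.
Duty = 2,344 × $1.61 = $3,773.84.
Total = $19,523.09 + $116,134.92 + $3,773.84 = $139,431.85.

$139,431.85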